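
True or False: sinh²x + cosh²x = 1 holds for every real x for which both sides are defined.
Claim: sinh²x + cosh²x = 1.
Test a specific point where both sides are defined: x = 4.
LHS = sinh²x + cosh²x ≈ 1490.4792
RHS = 1 ≈ 1.0000
Since 1490.4792 ≠ 1.0000, the equation fails at this point, so it cannot hold for every real x for which both sides are defined.
The correct hyperbolic identity is cosh²x - sinh²x = 1 (a difference); the sum sinh²x + cosh²x equals cosh(2x).

Conclusion: False.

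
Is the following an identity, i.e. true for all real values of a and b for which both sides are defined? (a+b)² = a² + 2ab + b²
Yes, this is an identity.

Claim: (a+b)² = a² + 2ab + b².
Reasoning: Expand: (a+b)² = (a+b)(a+b) = a·a + a·b + b·a + b·b = a² + 2ab + b².
So the two sides agree for all real values of a and b for which both sides are defined.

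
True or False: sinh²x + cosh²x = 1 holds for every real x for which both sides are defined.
Claim: sinh²x + cosh²x = 1.
Test a specific point where both sides are defined: x = 1.
LHS = sinh²x + cosh²x ≈ 3.7622
RHS = 1 ≈ 1.0000
Since 3.7622 ≠ 1.0000, the equation fails at this point, so it cannot hold for every real x for which both sides are defined.
The correct hyperbolic identity is cosh²x - sinh²x = 1 (a difference); the sum sinh²x + cosh²x equals cosh(2x).

Conclusion: False.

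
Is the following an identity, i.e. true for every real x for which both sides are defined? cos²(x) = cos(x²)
No, this is NOT an identity.

Claim: cos²(x) = cos(x²).
Test a specific point where both sides are defined: x = -π/4.
LHS = cos²(x) ≈ 0.5000
RHS = cos(x²) ≈ 0.8157
Since 0.5000 ≠ 0.8157, the equation fails at this point, so it cannot hold for every real x for which both sides are defined.
cos²(x) means (cos x)², squaring the output; cos(x²) squares the input. These are different functions.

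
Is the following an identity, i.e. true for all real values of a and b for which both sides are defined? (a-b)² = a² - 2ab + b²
Claim: (a-b)² = a² - 2ab + b².
Reasoning: Expand: (a-b)² = (a-b)(a-b) = a·a - a·b - b·a + b·b = a² - 2ab + b².
So the two sides agree for all real values of a and b for which both sides are defined.

Conclusion: Yes, this is an identity.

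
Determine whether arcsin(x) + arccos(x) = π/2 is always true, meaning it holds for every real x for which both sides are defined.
Yes, this is an identity.

Claim: arcsin(x) + arccos(x) = π/2.
Reasoning: Both sides are defined for -1 ≤ x ≤ 1. Let θ = arcsin(x), so sin θ = x and θ ∈ [-π/2, π/2]. Then cos(π/2 - θ) = sin θ = x and π/2 - θ ∈ [0, π], which is exactly the range of arccos, so arccos(x) = π/2 - θ. Adding: arcsin(x) + arccos(x) = θ + (π/2 - θ) = π/2.
So the two sides agree for every real x for which both sides are defined.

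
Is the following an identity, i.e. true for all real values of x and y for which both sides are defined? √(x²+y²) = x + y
Claim: √(x²+y²) = x + y.
Test a specific point where both sides are defined: x = 1/2, y = 3.
LHS = √(x²+y²) ≈ 3.0414
RHS = x + y ≈ 3.5000
Since 3.0414 ≠ 3.5000, the equation fails at this point, so it cannot hold for all real values of x and y for which both sides are defined.
(x+y)² = x² + 2xy + y², not x² + y², so the square root does not split this way.

Conclusion: No, this is NOT an identity.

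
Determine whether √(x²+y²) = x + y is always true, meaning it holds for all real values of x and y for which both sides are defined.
No, this is NOT an identity.

Claim: √(x²+y²) = x + y.
Test a specific point where both sides are defined: x = 4, y = 3.
LHS = √(x²+y²) ≈ 5.0000
RHS = x + y ≈ 7.0000
Since 5.0000 ≠ 7.0000, the equation fails at this point, so it cannot hold for all real values of x and y for which both sides are defined.
(x+y)² = x² + 2xy + y², not x² + y², so the square root does not split this way.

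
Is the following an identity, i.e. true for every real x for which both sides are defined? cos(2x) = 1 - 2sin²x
Yes, this is an identity.

Claim: cos(2x) = 1 - 2sin²x.
Reasoning: cos(2x) = cos²x - sin²x. Replace cos²x by 1 - sin²x: (1 - sin²x) - sin²x = 1 - 2sin²x.
So the two sides agree for every real x for which both sides are defined.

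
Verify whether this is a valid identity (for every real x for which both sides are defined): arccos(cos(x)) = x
No, this is NOT an identity.

Claim: arccos(cos(x)) = x.
Test a specific point where both sides are defined: x = -π/6.
LHS = arccos(cos(x)) ≈ 0.5236
RHS = x ≈ -0.5236
Since 0.5236 ≠ -0.5236, the equation fails at this point, so it cannot hold for every real x for which both sides are defined.
arccos only returns values in [0, π], so arccos(cos(x)) = x holds only for x in that interval, not for all real x.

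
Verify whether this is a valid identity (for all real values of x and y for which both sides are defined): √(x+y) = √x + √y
Claim: √(x+y) = √x + √y.
Test a specific point where both sides are defined: x = 1, y = 3.
LHS = √(x+y) ≈ 2.0000
RHS = √x + √y ≈ 2.7321
Since 2.0000 ≠ 2.7321, the equation fails at this point, so it cannot hold for all real values of x and y for which both sides are defined.
Squaring the right side gives x + 2√(xy) + y, not x + y.

Conclusion: No, this is NOT an identity.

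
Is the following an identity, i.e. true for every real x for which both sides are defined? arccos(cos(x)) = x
No, this is NOT an identity.

Claim: arccos(cos(x)) = x.
Test a specific point where both sides are defined: x = -π/4.
LHS = arccos(cos(x)) ≈ 0.7854
RHS = x ≈ -0.7854
Since 0.7854 ≠ -0.7854, the equation fails at this point, so it cannot hold for every real x for which both sides are defined.
arccos only returns values in [0, π], so arccos(cos(x)) = x holds only for x in that interval, not for all real x.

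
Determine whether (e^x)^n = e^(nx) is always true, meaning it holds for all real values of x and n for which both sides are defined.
Claim: (e^x)^n = e^(nx).
Reasoning: e^x is a positive real number, and for a positive base B and real exponent n, B^n = e^(n·ln B). With B = e^x, ln B = x, so (e^x)^n = e^(n·x).
So the two sides agree for all real values of x and n for which both sides are defined.

Conclusion: Yes, this is an identity.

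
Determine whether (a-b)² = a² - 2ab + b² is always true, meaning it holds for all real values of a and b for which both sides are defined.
Yes, this is an identity.

Claim: (a-b)² = a² - 2ab + b².
Reasoning: Expand: (a-b)² = (a-b)(a-b) = a·a - a·b - b·a + b·b = a² - 2ab + b².
So the two sides agree for all real values of a and b for which both sides are defined.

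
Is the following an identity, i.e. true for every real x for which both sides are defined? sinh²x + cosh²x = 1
No, this is NOT an identity.

Claim: sinh²x + cosh²x = 1.
Test a specific point where both sides are defined: x = 3.
LHS = sinh²x + cosh²x ≈ 201.7156
RHS = 1 ≈ 1.0000
Since 201.7156 ≠ 1.0000, the equation fails at this point, so it cannot hold for every real x for which both sides are defined.
The correct hyperbolic identity is cosh²x - sinh²x = 1 (a difference); the sum sinh²x + cosh²x equals cosh(2x).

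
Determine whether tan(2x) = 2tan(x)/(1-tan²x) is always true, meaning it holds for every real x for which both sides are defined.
Yes, this is an identity.

Claim: tan(2x) = 2tan(x)/(1-tan²x).
Reasoning: tan(2x) = sin(2x)/cos(2x) = 2sin(x)cos(x) / (cos²x - sin²x). Divide numerator and denominator by cos²x: 2tan(x) / (1 - tan²x).
So the two sides agree for every real x for which both sides are defined.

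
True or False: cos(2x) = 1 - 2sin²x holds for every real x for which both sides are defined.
True.

Claim: cos(2x) = 1 - 2sin²x.
Reasoning: cos(2x) = cos²x - sin²x. Replace cos²x by 1 - sin²x: (1 - sin²x) - sin²x = 1 - 2sin²x.
So the two sides agree for every real x for which both sides are defined.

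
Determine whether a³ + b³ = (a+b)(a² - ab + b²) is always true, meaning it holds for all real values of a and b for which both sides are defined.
Yes, this is an identity.

Claim: a³ + b³ = (a+b)(a² - ab + b²).
Reasoning: Expand the right side: (a+b)(a² - ab + b²) = a³ - a²b + ab² + a²b - ab² + b³ = a³ + b³ (the middle terms cancel in pairs).
So the two sides agree for all real values of a and b for which both sides are defined.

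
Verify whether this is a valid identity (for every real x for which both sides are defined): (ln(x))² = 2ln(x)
No, this is NOT an identity.

Claim: (ln(x))² = 2ln(x).
Test a specific point where both sides are defined: x = 2.
LHS = (ln(x))² ≈ 0.4805
RHS = 2ln(x) ≈ 1.3863
Since 0.4805 ≠ 1.3863, the equation fails at this point, so it cannot hold for every real x for which both sides are defined.
2ln(x) equals ln(x²), which is not the same as (ln x)².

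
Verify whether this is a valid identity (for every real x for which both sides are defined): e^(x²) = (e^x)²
No, this is NOT an identity.

Claim: e^(x²) = (e^x)².
Test a specific point where both sides are defined: x = -2.
LHS = e^(x²) ≈ 54.5982
RHS = (e^x)² ≈ 0.0183
Since 54.5982 ≠ 0.0183, the equation fails at this point, so it cannot hold for every real x for which both sides are defined.
(e^x)² = e^(2x), and 2x ≠ x² in general.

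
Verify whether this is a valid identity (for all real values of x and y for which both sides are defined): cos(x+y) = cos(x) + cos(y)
No, this is NOT an identity.

Claim: cos(x+y) = cos(x) + cos(y).
Test a specific point where both sides are defined: x = π/3, y = -π/4.
LHS = cos(x+y) ≈ 0.9659
RHS = cos(x) + cos(y) ≈ 1.2071
Since 0.9659 ≠ 1.2071, the equation fails at this point, so it cannot hold for all real values of x and y for which both sides are defined.
The correct expansion is cos(x+y) = cos(x)cos(y) - sin(x)sin(y); cosine is not additive.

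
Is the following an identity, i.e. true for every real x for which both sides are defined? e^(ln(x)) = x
Claim: e^(ln(x)) = x.
Reasoning: For x > 0, ln(x) is by definition the exponent p such that e^p = x. Raising e to that exponent therefore returns x: e^(ln x) = x.
So the two sides agree for every real x for which both sides are defined.

Conclusion: Yes, this is an identity.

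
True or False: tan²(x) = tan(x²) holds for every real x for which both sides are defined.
Claim: tan²(x) = tan(x²).
Test a specific point where both sides are defined: x = -π/6.
LHS = tan²(x) ≈ 0.3333
RHS = tan(x²) ≈ 0.2812
Since 0.3333 ≠ 0.2812, the equation fails at this point, so it cannot hold for every real x for which both sides are defined.
tan²(x) means (tan x)², squaring the output; tan(x²) squares the input. These are different functions.

Conclusion: False.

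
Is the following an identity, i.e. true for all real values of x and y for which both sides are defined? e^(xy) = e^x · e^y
No, this is NOT an identity.

Claim: e^(xy) = e^x · e^y.
Test a specific point where both sides are defined: x = -1, y = 3/2.
LHS = e^(xy) ≈ 0.2231
RHS = e^x · e^y ≈ 1.6487
Since 0.2231 ≠ 1.6487, the equation fails at this point, so it cannot hold for all real values of x and y for which both sides are defined.
e^x · e^y = e^(x+y), not e^(xy).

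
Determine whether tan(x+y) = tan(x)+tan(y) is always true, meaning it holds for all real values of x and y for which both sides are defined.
No, this is NOT an identity.

Claim: tan(x+y) = tan(x)+tan(y).
Test a specific point where both sides are defined: x = 2π/3, y = 2π/3.
LHS = tan(x+y) ≈ 1.7321
RHS = tan(x)+tan(y) ≈ -3.4641
Since 1.7321 ≠ -3.4641, the equation fails at this point, so it cannot hold for all real values of x and y for which both sides are defined.
The correct formula is tan(x+y) = (tan(x) + tan(y))/(1 - tan(x)tan(y)).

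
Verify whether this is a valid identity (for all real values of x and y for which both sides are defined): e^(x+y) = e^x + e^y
No, this is NOT an identity.

Claim: e^(x+y) = e^x + e^y.
Test a specific point where both sides are defined: x = 4, y = 2.
LHS = e^(x+y) ≈ 403.4288
RHS = e^x + e^y ≈ 61.9872
Since 403.4288 ≠ 61.9872, the equation fails at this point, so it cannot hold for all real values of x and y for which both sides are defined.
The correct rule is e^(x+y) = e^x · e^y (a product, not a sum).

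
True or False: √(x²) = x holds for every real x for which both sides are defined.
Claim: √(x²) = x.
Test a specific point where both sides are defined: x = -3.
LHS = √(x²) ≈ 3.0000
RHS = x ≈ -3.0000
Since 3.0000 ≠ -3.0000, the equation fails at this point, so it cannot hold for every real x for which both sides are defined.
√(x²) = |x|, which differs from x whenever x < 0 (both sides are defined for every real x).

Conclusion: False.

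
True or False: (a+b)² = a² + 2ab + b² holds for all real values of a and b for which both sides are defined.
Claim: (a+b)² = a² + 2ab + b².
Reasoning: Expand: (a+b)² = (a+b)(a+b) = a·a + a·b + b·a + b·b = a² + 2ab + b².
So the two sides agree for all real values of a and b for which both sides are defined.

Conclusion: True.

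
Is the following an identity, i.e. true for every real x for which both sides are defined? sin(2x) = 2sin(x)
No, this is NOT an identity.

Claim: sin(2x) = 2sin(x).
Test a specific point where both sides are defined: x = -π/3.
LHS = sin(2x) ≈ -0.8660
RHS = 2sin(x) ≈ -1.7321
Since -0.8660 ≠ -1.7321, the equation fails at this point, so it cannot hold for every real x for which both sides are defined.
The correct double-angle formula is sin(2x) = 2sin(x)cos(x).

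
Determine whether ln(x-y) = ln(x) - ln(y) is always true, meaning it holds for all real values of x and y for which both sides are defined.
Claim: ln(x-y) = ln(x) - ln(y).
Test a specific point where both sides are defined: x = 3, y = 1/2.
LHS = ln(x-y) ≈ 0.9163
RHS = ln(x) - ln(y) ≈ 1.7918
Since 0.9163 ≠ 1.7918, the equation fails at this point, so it cannot hold for all real values of x and y for which both sides are defined.
ln(x) - ln(y) = ln(x/y), not ln(x-y).

Conclusion: No, this is NOT an identity.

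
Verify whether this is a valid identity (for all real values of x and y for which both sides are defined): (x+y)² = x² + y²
No, this is NOT an identity.

Claim: (x+y)² = x² + y².
Test a specific point where both sides are defined: x = -3, y = 1/2.
LHS = (x+y)² ≈ 6.2500
RHS = x² + y² ≈ 9.2500
Since 6.2500 ≠ 9.2500, the equation fails at this point, so it cannot hold for all real values of x and y for which both sides are defined.
The correct expansion is (x+y)² = x² + 2xy + y²; the cross term 2xy is missing.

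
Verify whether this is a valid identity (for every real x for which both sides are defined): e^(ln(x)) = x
Yes, this is an identity.

Claim: e^(ln(x)) = x.
Reasoning: For x > 0, ln(x) is by definition the exponent p such that e^p = x. Raising e to that exponent therefore returns x: e^(ln x) = x.
So the two sides agree for every real x for which both sides are defined.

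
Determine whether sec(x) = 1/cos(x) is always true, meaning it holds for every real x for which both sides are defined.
Claim: sec(x) = 1/cos(x).
Reasoning: sec(x) is by definition the reciprocal of cos(x), wherever cos(x) ≠ 0.
So the two sides agree for every real x for which both sides are defined.

Conclusion: Yes, this is an identity.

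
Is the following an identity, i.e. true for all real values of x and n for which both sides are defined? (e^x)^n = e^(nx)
Claim: (e^x)^n = e^(nx).
Reasoning: e^x is a positive real number, and for a positive base B and real exponent n, B^n = e^(n·ln B). With B = e^x, ln B = x, so (e^x)^n = e^(n·x).
So the two sides agree for all real values of x and n for which both sides are defined.

Conclusion: Yes, this is an identity.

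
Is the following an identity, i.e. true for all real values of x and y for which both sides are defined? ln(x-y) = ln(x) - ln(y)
No, this is NOT an identity.

Claim: ln(x-y) = ln(x) - ln(y).
Test a specific point where both sides are defined: x = 2, y = 1/2.
LHS = ln(x-y) ≈ 0.4055
RHS = ln(x) - ln(y) ≈ 1.3863
Since 0.4055 ≠ 1.3863, the equation fails at this point, so it cannot hold for all real values of x and y for which both sides are defined.
ln(x) - ln(y) = ln(x/y), not ln(x-y).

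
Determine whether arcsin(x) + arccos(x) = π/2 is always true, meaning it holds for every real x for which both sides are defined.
Yes, this is an identity.

Claim: arcsin(x) + arccos(x) = π/2.
Reasoning: Both sides are defined for -1 ≤ x ≤ 1. Let θ = arcsin(x), so sin θ = x and θ ∈ [-π/2, π/2]. Then cos(π/2 - θ) = sin θ = x and π/2 - θ ∈ [0, π], which is exactly the range of arccos, so arccos(x) = π/2 - θ. Adding: arcsin(x) + arccos(x) = θ + (π/2 - θ) = π/2.
So the two sides agree for every real x for which both sides are defined.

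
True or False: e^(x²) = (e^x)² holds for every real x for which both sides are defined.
Claim: e^(x²) = (e^x)².
Test a specific point where both sides are defined: x = -1.
LHS = e^(x²) ≈ 2.7183
RHS = (e^x)² ≈ 0.1353
Since 2.7183 ≠ 0.1353, the equation fails at this point, so it cannot hold for every real x for which both sides are defined.
(e^x)² = e^(2x), and 2x ≠ x² in general.

Conclusion: False.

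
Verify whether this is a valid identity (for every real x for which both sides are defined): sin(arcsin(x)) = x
Claim: sin(arcsin(x)) = x.
Reasoning: For -1 ≤ x ≤ 1 (where arcsin is defined), arcsin(x) is by definition an angle whose sine equals x. Taking the sine of that angle returns x. (Note the other order, arcsin(sin x) = x, is NOT an identity.)
So the two sides agree for every real x for which both sides are defined.

Conclusion: Yes, this is an identity.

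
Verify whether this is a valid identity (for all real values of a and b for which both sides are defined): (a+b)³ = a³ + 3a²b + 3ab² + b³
Claim: (a+b)³ = a³ + 3a²b + 3ab² + b³.
Reasoning: (a+b)³ = (a+b)(a+b)² = (a+b)(a² + 2ab + b²) = a³ + 2a²b + ab² + a²b + 2ab² + b³ = a³ + 3a²b + 3ab² + b³.
So the two sides agree for all real values of a and b for which both sides are defined.

Conclusion: Yes, this is an identity.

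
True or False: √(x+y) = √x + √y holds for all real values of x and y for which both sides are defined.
False.

Claim: √(x+y) = √x + √y.
Test a specific point where both sides are defined: x = 5, y = 3.
LHS = √(x+y) ≈ 2.8284
RHS = √x + √y ≈ 3.9681
Since 2.8284 ≠ 3.9681, the equation fails at this point, so it cannot hold for all real values of x and y for which both sides are defined.
Squaring the right side gives x + 2√(xy) + y, not x + y.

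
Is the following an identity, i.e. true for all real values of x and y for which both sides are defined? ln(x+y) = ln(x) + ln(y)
No, this is NOT an identity.

Claim: ln(x+y) = ln(x) + ln(y).
Test a specific point where both sides are defined: x = 3/2, y = 1.
LHS = ln(x+y) ≈ 0.9163
RHS = ln(x) + ln(y) ≈ 0.4055
Since 0.9163 ≠ 0.4055, the equation fails at this point, so it cannot hold for all real values of x and y for which both sides are defined.
ln(x) + ln(y) = ln(xy), not ln(x+y).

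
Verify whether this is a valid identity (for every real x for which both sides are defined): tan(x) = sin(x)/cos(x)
Claim: tan(x) = sin(x)/cos(x).
Reasoning: For an angle x whose terminal point on the unit circle is (cos x, sin x), tan(x) is defined as the ratio (second coordinate)/(first coordinate) = sin(x)/cos(x), wherever cos(x) ≠ 0.
So the two sides agree for every real x for which both sides are defined.

Conclusion: Yes, this is an identity.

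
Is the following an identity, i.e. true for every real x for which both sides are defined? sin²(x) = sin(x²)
No, this is NOT an identity.

Claim: sin²(x) = sin(x²).
Test a specific point where both sides are defined: x = π/4.
LHS = sin²(x) ≈ 0.5000
RHS = sin(x²) ≈ 0.5785
Since 0.5000 ≠ 0.5785, the equation fails at this point, so it cannot hold for every real x for which both sides are defined.
sin²(x) means (sin x)², squaring the output; sin(x²) squares the input. These are different functions.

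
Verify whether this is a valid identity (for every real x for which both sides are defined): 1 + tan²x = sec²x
Yes, this is an identity.

Claim: 1 + tan²x = sec²x.
Reasoning: Start from sin²x + cos²x = 1 and divide every term by cos²x (allowed wherever tan x and sec x are defined): tan²x + 1 = 1/cos²x = sec²x.
So the two sides agree for every real x for which both sides are defined.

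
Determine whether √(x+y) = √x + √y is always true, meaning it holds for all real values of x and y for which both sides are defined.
Claim: √(x+y) = √x + √y.
Test a specific point where both sides are defined: x = 3, y = 2.
LHS = √(x+y) ≈ 2.2361
RHS = √x + √y ≈ 3.1463
Since 2.2361 ≠ 3.1463, the equation fails at this point, so it cannot hold for all real values of x and y for which both sides are defined.
Squaring the right side gives x + 2√(xy) + y, not x + y.

Conclusion: No, this is NOT an identity.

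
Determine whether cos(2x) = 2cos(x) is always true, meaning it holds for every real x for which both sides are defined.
Claim: cos(2x) = 2cos(x).
Test a specific point where both sides are defined: x = -π/4.
LHS = cos(2x) ≈ 0.0000
RHS = 2cos(x) ≈ 1.4142
Since 0.0000 ≠ 1.4142, the equation fails at this point, so it cannot hold for every real x for which both sides are defined.
The correct double-angle formula is cos(2x) = cos²x - sin²x.

Conclusion: No, this is NOT an identity.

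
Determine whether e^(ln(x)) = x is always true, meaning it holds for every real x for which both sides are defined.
Claim: e^(ln(x)) = x.
Reasoning: For x > 0, ln(x) is by definition the exponent p such that e^p = x. Raising e to that exponent therefore returns x: e^(ln x) = x.
So the two sides agree for every real x for which both sides are defined.

Conclusion: Yes, this is an identity.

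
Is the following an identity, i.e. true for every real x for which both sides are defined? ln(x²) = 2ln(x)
Yes, this is an identity.

Claim: ln(x²) = 2ln(x).
Reasoning: The right side requires x > 0. For x > 0, x² = (e^(ln x))² = e^(2ln x), so ln(x²) = 2ln(x). (For x < 0 the right side is undefined, so those values are outside the claim.)
So the two sides agree for every real x for which both sides are defined.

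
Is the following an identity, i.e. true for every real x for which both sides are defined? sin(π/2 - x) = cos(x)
Yes, this is an identity.

Claim: sin(π/2 - x) = cos(x).
Reasoning: Use sin(u - v) = sin(u)cos(v) - cos(u)sin(v) with u = π/2, v = x: sin(π/2)cos(x) - cos(π/2)sin(x) = 1·cos(x) - 0·sin(x) = cos(x).
So the two sides agree for every real x for which both sides are defined.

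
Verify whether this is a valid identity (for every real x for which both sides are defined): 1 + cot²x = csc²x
Yes, this is an identity.

Claim: 1 + cot²x = csc²x.
Reasoning: Start from sin²x + cos²x = 1 and divide every term by sin²x (allowed wherever cot x and csc x are defined): 1 + cot²x = 1/sin²x = csc²x.
So the two sides agree for every real x for which both sides are defined.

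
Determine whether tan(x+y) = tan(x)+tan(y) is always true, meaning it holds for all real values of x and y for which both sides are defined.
No, this is NOT an identity.

Claim: tan(x+y) = tan(x)+tan(y).
Test a specific point where both sides are defined: x = -π/4, y = 2π/3.
LHS = tan(x+y) ≈ 3.7321
RHS = tan(x)+tan(y) ≈ -2.7321
Since 3.7321 ≠ -2.7321, the equation fails at this point, so it cannot hold for all real values of x and y for which both sides are defined.
The correct formula is tan(x+y) = (tan(x) + tan(y))/(1 - tan(x)tan(y)).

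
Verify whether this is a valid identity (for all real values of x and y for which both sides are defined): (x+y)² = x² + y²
No, this is NOT an identity.

Claim: (x+y)² = x² + y².
Test a specific point where both sides are defined: x = 3/2, y = 1.
LHS = (x+y)² ≈ 6.2500
RHS = x² + y² ≈ 3.2500
Since 6.2500 ≠ 3.2500, the equation fails at this point, so it cannot hold for all real values of x and y for which both sides are defined.
The correct expansion is (x+y)² = x² + 2xy + y²; the cross term 2xy is missing.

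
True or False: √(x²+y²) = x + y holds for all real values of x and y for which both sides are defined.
Claim: √(x²+y²) = x + y.
Test a specific point where both sides are defined: x = 5, y = -1.
LHS = √(x²+y²) ≈ 5.0990
RHS = x + y ≈ 4.0000
Since 5.0990 ≠ 4.0000, the equation fails at this point, so it cannot hold for all real values of x and y for which both sides are defined.
(x+y)² = x² + 2xy + y², not x² + y², so the square root does not split this way.

Conclusion: False.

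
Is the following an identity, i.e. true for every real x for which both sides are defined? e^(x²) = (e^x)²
No, this is NOT an identity.

Claim: e^(x²) = (e^x)².
Test a specific point where both sides are defined: x = -3.
LHS = e^(x²) ≈ 8103.0839
RHS = (e^x)² ≈ 0.0025
Since 8103.0839 ≠ 0.0025, the equation fails at this point, so it cannot hold for every real x for which both sides are defined.
(e^x)² = e^(2x), and 2x ≠ x² in general.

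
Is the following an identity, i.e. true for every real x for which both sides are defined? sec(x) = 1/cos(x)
Yes, this is an identity.

Claim: sec(x) = 1/cos(x).
Reasoning: sec(x) is by definition the reciprocal of cos(x), wherever cos(x) ≠ 0.
So the two sides agree for every real x for which both sides are defined.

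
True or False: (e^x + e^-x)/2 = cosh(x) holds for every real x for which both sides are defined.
Claim: (e^x + e^-x)/2 = cosh(x).
Reasoning: This is exactly the definition of the hyperbolic cosine: cosh(x) := (e^x + e^-x)/2.
So the two sides agree for every real x for which both sides are defined.

Conclusion: True.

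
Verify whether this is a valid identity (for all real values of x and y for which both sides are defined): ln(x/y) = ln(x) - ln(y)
Claim: ln(x/y) = ln(x) - ln(y).
Reasoning: Both sides are simultaneously defined only when x, y > 0. Write x = e^p, y = e^q. Then x/y = e^(p-q), so ln(x/y) = p - q = ln(x) - ln(y).
So the two sides agree for all real values of x and y for which both sides are defined.

Conclusion: Yes, this is an identity.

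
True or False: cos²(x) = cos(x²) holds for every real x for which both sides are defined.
False.

Claim: cos²(x) = cos(x²).
Test a specific point where both sides are defined: x = 2π/3.
LHS = cos²(x) ≈ 0.2500
RHS = cos(x²) ≈ -0.3202
Since 0.2500 ≠ -0.3202, the equation fails at this point, so it cannot hold for every real x for which both sides are defined.
cos²(x) means (cos x)², squaring the output; cos(x²) squares the input. These are different functions.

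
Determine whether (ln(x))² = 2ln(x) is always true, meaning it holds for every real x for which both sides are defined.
No, this is NOT an identity.

Claim: (ln(x))² = 2ln(x).
Test a specific point where both sides are defined: x = 3/2.
LHS = (ln(x))² ≈ 0.1644
RHS = 2ln(x) ≈ 0.8109
Since 0.1644 ≠ 0.8109, the equation fails at this point, so it cannot hold for every real x for which both sides are defined.
2ln(x) equals ln(x²), which is not the same as (ln x)².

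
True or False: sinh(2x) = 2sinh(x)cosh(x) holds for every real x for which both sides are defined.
Claim: sinh(2x) = 2sinh(x)cosh(x).
Reasoning: 2sinh(x)cosh(x) = 2 · (e^x - e^-x)/2 · (e^x + e^-x)/2 = (e^(2x) - e^(-2x))/2 = sinh(2x).
So the two sides agree for every real x for which both sides are defined.

Conclusion: True.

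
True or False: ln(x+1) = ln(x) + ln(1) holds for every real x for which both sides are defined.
False.

Claim: ln(x+1) = ln(x) + ln(1).
Test a specific point where both sides are defined: x = 4.
LHS = ln(x+1) ≈ 1.6094
RHS = ln(x) + ln(1) ≈ 1.3863
Since 1.6094 ≠ 1.3863, the equation fails at this point, so it cannot hold for every real x for which both sides are defined.
ln(1) = 0, so the right side is just ln(x), which differs from ln(x+1).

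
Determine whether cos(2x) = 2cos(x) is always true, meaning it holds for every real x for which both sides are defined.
Claim: cos(2x) = 2cos(x).
Test a specific point where both sides are defined: x = -π/4.
LHS = cos(2x) ≈ 0.0000
RHS = 2cos(x) ≈ 1.4142
Since 0.0000 ≠ 1.4142, the equation fails at this point, so it cannot hold for every real x for which both sides are defined.
The correct double-angle formula is cos(2x) = cos²x - sin²x.

Conclusion: No, this is NOT an identity.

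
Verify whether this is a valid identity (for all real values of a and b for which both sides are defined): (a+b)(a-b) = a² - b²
Yes, this is an identity.

Claim: (a+b)(a-b) = a² - b².
Reasoning: Expand: (a+b)(a-b) = a² - ab + ba - b² = a² - b² (the cross terms cancel).
So the two sides agree for all real values of a and b for which both sides are defined.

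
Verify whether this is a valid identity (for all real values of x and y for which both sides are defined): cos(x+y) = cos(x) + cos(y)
No, this is NOT an identity.

Claim: cos(x+y) = cos(x) + cos(y).
Test a specific point where both sides are defined: x = π, y = 3π/4.
LHS = cos(x+y) ≈ 0.7071
RHS = cos(x) + cos(y) ≈ -1.7071
Since 0.7071 ≠ -1.7071, the equation fails at this point, so it cannot hold for all real values of x and y for which both sides are defined.
The correct expansion is cos(x+y) = cos(x)cos(y) - sin(x)sin(y); cosine is not additive.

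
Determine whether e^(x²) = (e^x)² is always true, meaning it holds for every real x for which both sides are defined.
No, this is NOT an identity.

Claim: e^(x²) = (e^x)².
Test a specific point where both sides are defined: x = -2.
LHS = e^(x²) ≈ 54.5982
RHS = (e^x)² ≈ 0.0183
Since 54.5982 ≠ 0.0183, the equation fails at this point, so it cannot hold for every real x for which both sides are defined.
(e^x)² = e^(2x), and 2x ≠ x² in general.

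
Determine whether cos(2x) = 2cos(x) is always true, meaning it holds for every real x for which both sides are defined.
No, this is NOT an identity.

Claim: cos(2x) = 2cos(x).
Test a specific point where both sides are defined: x = 2π/3.
LHS = cos(2x) ≈ -0.5000
RHS = 2cos(x) ≈ -1.0000
Since -0.5000 ≠ -1.0000, the equation fails at this point, so it cannot hold for every real x for which both sides are defined.
The correct double-angle formula is cos(2x) = cos²x - sin²x.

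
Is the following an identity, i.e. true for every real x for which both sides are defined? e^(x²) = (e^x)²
Claim: e^(x²) = (e^x)².
Test a specific point where both sides are defined: x = -1.
LHS = e^(x²) ≈ 2.7183
RHS = (e^x)² ≈ 0.1353
Since 2.7183 ≠ 0.1353, the equation fails at this point, so it cannot hold for every real x for which both sides are defined.
(e^x)² = e^(2x), and 2x ≠ x² in general.

Conclusion: No, this is NOT an identity.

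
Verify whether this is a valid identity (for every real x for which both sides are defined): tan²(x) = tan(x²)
Claim: tan²(x) = tan(x²).
Test a specific point where both sides are defined: x = π/3.
LHS = tan²(x) ≈ 3.0000
RHS = tan(x²) ≈ 1.9485
Since 3.0000 ≠ 1.9485, the equation fails at this point, so it cannot hold for every real x for which both sides are defined.
tan²(x) means (tan x)², squaring the output; tan(x²) squares the input. These are different functions.

Conclusion: No, this is NOT an identity.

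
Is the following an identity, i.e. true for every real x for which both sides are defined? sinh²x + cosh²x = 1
Claim: sinh²x + cosh²x = 1.
Test a specific point where both sides are defined: x = 1/2.
LHS = sinh²x + cosh²x ≈ 1.5431
RHS = 1 ≈ 1.0000
Since 1.5431 ≠ 1.0000, the equation fails at this point, so it cannot hold for every real x for which both sides are defined.
The correct hyperbolic identity is cosh²x - sinh²x = 1 (a difference); the sum sinh²x + cosh²x equals cosh(2x).

Conclusion: No, this is NOT an identity.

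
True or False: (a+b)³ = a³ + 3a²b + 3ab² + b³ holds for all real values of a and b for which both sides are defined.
True.

Claim: (a+b)³ = a³ + 3a²b + 3ab² + b³.
Reasoning: (a+b)³ = (a+b)(a+b)² = (a+b)(a² + 2ab + b²) = a³ + 2a²b + ab² + a²b + 2ab² + b³ = a³ + 3a²b + 3ab² + b³.
So the two sides agree for all real values of a and b for which both sides are defined.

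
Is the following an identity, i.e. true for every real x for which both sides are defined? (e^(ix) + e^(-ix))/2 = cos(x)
Claim: (e^(ix) + e^(-ix))/2 = cos(x).
Reasoning: By Euler's formula e^(ix) = cos(x) + i·sin(x) and e^(-ix) = cos(x) - i·sin(x). Adding cancels the sine terms: e^(ix) + e^(-ix) = 2cos(x); divide by 2.
So the two sides agree for every real x for which both sides are defined.

Conclusion: Yes, this is an identity.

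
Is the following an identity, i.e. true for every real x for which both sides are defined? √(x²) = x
No, this is NOT an identity.

Claim: √(x²) = x.
Test a specific point where both sides are defined: x = -3.
LHS = √(x²) ≈ 3.0000
RHS = x ≈ -3.0000
Since 3.0000 ≠ -3.0000, the equation fails at this point, so it cannot hold for every real x for which both sides are defined.
√(x²) = |x|, which differs from x whenever x < 0 (both sides are defined for every real x).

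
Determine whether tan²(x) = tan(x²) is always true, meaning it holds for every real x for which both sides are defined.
No, this is NOT an identity.

Claim: tan²(x) = tan(x²).
Test a specific point where both sides are defined: x = -π/3.
LHS = tan²(x) ≈ 3.0000
RHS = tan(x²) ≈ 1.9485
Since 3.0000 ≠ 1.9485, the equation fails at this point, so it cannot hold for every real x for which both sides are defined.
tan²(x) means (tan x)², squaring the output; tan(x²) squares the input. These are different functions.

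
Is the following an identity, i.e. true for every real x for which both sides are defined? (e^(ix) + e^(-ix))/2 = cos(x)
Claim: (e^(ix) + e^(-ix))/2 = cos(x).
Reasoning: By Euler's formula e^(ix) = cos(x) + i·sin(x) and e^(-ix) = cos(x) - i·sin(x). Adding cancels the sine terms: e^(ix) + e^(-ix) = 2cos(x); divide by 2.
So the two sides agree for every real x for which both sides are defined.

Conclusion: Yes, this is an identity.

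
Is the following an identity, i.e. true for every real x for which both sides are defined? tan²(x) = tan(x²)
No, this is NOT an identity.

Claim: tan²(x) = tan(x²).
Test a specific point where both sides are defined: x = π/6.
LHS = tan²(x) ≈ 0.3333
RHS = tan(x²) ≈ 0.2812
Since 0.3333 ≠ 0.2812, the equation fails at this point, so it cannot hold for every real x for which both sides are defined.
tan²(x) means (tan x)², squaring the output; tan(x²) squares the input. These are different functions.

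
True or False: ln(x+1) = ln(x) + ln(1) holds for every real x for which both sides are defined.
False.

Claim: ln(x+1) = ln(x) + ln(1).
Test a specific point where both sides are defined: x = 4.
LHS = ln(x+1) ≈ 1.6094
RHS = ln(x) + ln(1) ≈ 1.3863
Since 1.6094 ≠ 1.3863, the equation fails at this point, so it cannot hold for every real x for which both sides are defined.
ln(1) = 0, so the right side is just ln(x), which differs from ln(x+1).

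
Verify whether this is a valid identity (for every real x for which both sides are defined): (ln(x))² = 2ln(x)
Claim: (ln(x))² = 2ln(x).
Test a specific point where both sides are defined: x = 4.
LHS = (ln(x))² ≈ 1.9218
RHS = 2ln(x) ≈ 2.7726
Since 1.9218 ≠ 2.7726, the equation fails at this point, so it cannot hold for every real x for which both sides are defined.
2ln(x) equals ln(x²), which is not the same as (ln x)².

Conclusion: No, this is NOT an identity.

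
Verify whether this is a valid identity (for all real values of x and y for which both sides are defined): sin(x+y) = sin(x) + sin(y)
No, this is NOT an identity.

Claim: sin(x+y) = sin(x) + sin(y).
Test a specific point where both sides are defined: x = -π/6, y = 3π/4.
LHS = sin(x+y) ≈ 0.9659
RHS = sin(x) + sin(y) ≈ 0.2071
Since 0.9659 ≠ 0.2071, the equation fails at this point, so it cannot hold for all real values of x and y for which both sides are defined.
The correct expansion is sin(x+y) = sin(x)cos(y) + cos(x)sin(y); sine is not additive.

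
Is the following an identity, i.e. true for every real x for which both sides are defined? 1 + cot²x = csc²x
Claim: 1 + cot²x = csc²x.
Reasoning: Start from sin²x + cos²x = 1 and divide every term by sin²x (allowed wherever cot x and csc x are defined): 1 + cot²x = 1/sin²x = csc²x.
So the two sides agree for every real x for which both sides are defined.

Conclusion: Yes, this is an identity.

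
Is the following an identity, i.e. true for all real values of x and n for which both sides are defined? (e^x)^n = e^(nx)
Yes, this is an identity.

Claim: (e^x)^n = e^(nx).
Reasoning: e^x is a positive real number, and for a positive base B and real exponent n, B^n = e^(n·ln B). With B = e^x, ln B = x, so (e^x)^n = e^(n·x).
So the two sides agree for all real values of x and n for which both sides are defined.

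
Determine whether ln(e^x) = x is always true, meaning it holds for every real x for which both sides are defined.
Yes, this is an identity.

Claim: ln(e^x) = x.
Reasoning: ln is the inverse of the exponential: ln(e^x) asks for the exponent p with e^p = e^x, and since e^p is one-to-one that exponent is p = x.
So the two sides agree for every real x for which both sides are defined.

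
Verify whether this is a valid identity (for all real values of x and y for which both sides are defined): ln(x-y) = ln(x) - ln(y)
No, this is NOT an identity.

Claim: ln(x-y) = ln(x) - ln(y).
Test a specific point where both sides are defined: x = 5, y = 4.
LHS = ln(x-y) ≈ 0.0000
RHS = ln(x) - ln(y) ≈ 0.2231
Since 0.0000 ≠ 0.2231, the equation fails at this point, so it cannot hold for all real values of x and y for which both sides are defined.
ln(x) - ln(y) = ln(x/y), not ln(x-y).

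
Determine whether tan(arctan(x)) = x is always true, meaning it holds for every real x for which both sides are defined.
Yes, this is an identity.

Claim: tan(arctan(x)) = x.
Reasoning: For every real x, arctan(x) is by definition the angle in (-π/2, π/2) whose tangent equals x. Taking the tangent of that angle returns x.
So the two sides agree for every real x for which both sides are defined.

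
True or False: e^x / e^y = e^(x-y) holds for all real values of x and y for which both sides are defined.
True.

Claim: e^x / e^y = e^(x-y).
Reasoning: 1/e^y = e^(-y), so e^x / e^y = e^x · e^(-y) = e^(x + (-y)) = e^(x-y) by the product rule for exponents.
So the two sides agree for all real values of x and y for which both sides are defined.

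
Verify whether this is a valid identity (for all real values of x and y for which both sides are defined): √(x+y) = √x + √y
No, this is NOT an identity.

Claim: √(x+y) = √x + √y.
Test a specific point where both sides are defined: x = 2, y = 3/2.
LHS = √(x+y) ≈ 1.8708
RHS = √x + √y ≈ 2.6390
Since 1.8708 ≠ 2.6390, the equation fails at this point, so it cannot hold for all real values of x and y for which both sides are defined.
Squaring the right side gives x + 2√(xy) + y, not x + y.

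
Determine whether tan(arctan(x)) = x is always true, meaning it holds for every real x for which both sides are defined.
Yes, this is an identity.

Claim: tan(arctan(x)) = x.
Reasoning: For every real x, arctan(x) is by definition the angle in (-π/2, π/2) whose tangent equals x. Taking the tangent of that angle returns x.
So the two sides agree for every real x for which both sides are defined.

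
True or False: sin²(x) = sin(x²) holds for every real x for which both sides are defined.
Claim: sin²(x) = sin(x²).
Test a specific point where both sides are defined: x = -π/6.
LHS = sin²(x) ≈ 0.2500
RHS = sin(x²) ≈ 0.2707
Since 0.2500 ≠ 0.2707, the equation fails at this point, so it cannot hold for every real x for which both sides are defined.
sin²(x) means (sin x)², squaring the output; sin(x²) squares the input. These are different functions.

Conclusion: False.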